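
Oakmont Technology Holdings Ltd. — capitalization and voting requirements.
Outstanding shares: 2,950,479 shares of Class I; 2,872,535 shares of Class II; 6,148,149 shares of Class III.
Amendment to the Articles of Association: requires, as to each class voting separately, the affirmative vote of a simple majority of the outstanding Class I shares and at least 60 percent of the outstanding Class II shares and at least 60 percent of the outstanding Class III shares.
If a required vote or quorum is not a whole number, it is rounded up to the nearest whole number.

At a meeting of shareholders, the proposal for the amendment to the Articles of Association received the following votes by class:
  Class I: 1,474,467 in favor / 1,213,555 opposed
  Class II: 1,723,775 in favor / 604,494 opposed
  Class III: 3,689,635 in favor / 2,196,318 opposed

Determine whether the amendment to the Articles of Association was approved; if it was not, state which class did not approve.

Class I: a majority of 2950479 is 1475240; 1,475,240 required, 1,474,467 in favor — not approved.
Class II: 3/5 of 2872535 = 1723521; 1,723,521 required, 1,723,775 in favor — approved.
Class III: 3/5 of 6148149 = 3688889.40, rounded up to 3688890; 3,688,890 required, 3,689,635 in favor — approved.

Not approved — the Class I shares did not give the required vote.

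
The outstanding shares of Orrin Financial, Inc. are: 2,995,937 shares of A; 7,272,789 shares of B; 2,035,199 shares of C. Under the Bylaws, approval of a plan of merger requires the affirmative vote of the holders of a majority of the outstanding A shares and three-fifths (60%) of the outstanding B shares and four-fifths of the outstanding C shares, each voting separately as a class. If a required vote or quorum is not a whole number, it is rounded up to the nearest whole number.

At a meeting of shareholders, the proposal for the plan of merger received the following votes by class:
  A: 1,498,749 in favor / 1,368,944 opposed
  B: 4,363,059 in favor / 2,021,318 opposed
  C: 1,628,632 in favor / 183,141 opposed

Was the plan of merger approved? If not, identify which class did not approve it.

Not approved — the B shares did not give the required vote.

A: a majority of 2995937 is 1497969; 1,497,969 required, 1,498,749 in favor — approved.
B: 3/5 of 7272789 = 4363673.40, rounded up to 4363674; 4,363,674 required, 4,363,059 in favor — not approved.
C: 4/5 of 2035199 = 1628159.20, rounded up to 1628160; 1,628,160 required, 1,628,632 in favor — approved.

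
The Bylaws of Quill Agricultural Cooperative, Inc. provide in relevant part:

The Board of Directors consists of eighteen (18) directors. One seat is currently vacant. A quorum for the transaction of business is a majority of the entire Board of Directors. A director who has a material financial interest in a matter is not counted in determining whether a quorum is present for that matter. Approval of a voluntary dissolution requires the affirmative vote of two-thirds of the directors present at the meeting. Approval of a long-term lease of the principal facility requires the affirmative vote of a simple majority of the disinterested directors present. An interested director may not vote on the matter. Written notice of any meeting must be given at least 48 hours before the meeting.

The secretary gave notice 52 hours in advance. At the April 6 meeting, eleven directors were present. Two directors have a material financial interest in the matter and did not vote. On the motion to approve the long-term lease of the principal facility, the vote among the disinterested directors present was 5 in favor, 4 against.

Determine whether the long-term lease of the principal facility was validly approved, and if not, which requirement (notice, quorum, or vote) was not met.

Invalid — quorum requirement not satisfied.

Notice: 52 hours given; 48 required (52 ≥ 48). Satisfied.
Quorum: 11 present, but the 2 interested directors do not count, leaving 9. Quorum is 10. Not satisfied.
Vote: the long-term lease of the principal facility requires a majority of the disinterested directors present (11 − 2 = 9). A majority of 9 is 5, so 5 affirmative votes are needed; 5 voted in favor. Satisfied. (Moot — without a quorum no business can be validly transacted.)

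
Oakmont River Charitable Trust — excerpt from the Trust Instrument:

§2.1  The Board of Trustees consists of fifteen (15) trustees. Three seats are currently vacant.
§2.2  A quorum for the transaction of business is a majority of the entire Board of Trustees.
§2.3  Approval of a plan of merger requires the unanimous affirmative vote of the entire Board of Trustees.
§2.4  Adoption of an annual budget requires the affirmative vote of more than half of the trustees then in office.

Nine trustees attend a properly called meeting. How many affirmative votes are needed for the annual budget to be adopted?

The annual budget requires a majority of the trustees then in office (12).
A majority of 12 is 7.

7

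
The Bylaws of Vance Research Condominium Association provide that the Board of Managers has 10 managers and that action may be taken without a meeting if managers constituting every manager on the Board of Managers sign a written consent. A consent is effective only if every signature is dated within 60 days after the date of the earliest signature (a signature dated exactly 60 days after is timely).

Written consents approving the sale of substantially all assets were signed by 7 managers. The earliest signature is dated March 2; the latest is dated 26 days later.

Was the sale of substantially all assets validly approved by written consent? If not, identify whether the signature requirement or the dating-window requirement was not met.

Not effective — insufficient signatures.

Signatures required: the unanimous vote of 10 — unanimous means all 10, so 10 needed; 7 signed. Insufficient.
Dating window: the latest signature is 26 days after the earliest; the limit is 60 days. Within the window.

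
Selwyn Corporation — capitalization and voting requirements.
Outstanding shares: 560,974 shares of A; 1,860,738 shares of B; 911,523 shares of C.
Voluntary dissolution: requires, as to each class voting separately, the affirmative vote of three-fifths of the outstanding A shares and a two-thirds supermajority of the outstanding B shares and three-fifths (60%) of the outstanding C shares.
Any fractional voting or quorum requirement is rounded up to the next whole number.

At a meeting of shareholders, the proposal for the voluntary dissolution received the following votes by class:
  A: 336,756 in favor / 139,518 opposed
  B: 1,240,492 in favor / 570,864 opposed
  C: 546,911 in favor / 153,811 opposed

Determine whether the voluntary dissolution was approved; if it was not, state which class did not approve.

Not approved — the C shares did not give the required vote.

A: 3/5 of 560974 = 336584.40, rounded up to 336585; 336,585 required, 336,756 in favor — approved.
B: 2/3 of 1860738 = 1240492; 1,240,492 required, 1,240,492 in favor — approved.
C: 3/5 of 911523 = 546913.80, rounded up to 546914; 546,914 required, 546,911 in favor — not approved.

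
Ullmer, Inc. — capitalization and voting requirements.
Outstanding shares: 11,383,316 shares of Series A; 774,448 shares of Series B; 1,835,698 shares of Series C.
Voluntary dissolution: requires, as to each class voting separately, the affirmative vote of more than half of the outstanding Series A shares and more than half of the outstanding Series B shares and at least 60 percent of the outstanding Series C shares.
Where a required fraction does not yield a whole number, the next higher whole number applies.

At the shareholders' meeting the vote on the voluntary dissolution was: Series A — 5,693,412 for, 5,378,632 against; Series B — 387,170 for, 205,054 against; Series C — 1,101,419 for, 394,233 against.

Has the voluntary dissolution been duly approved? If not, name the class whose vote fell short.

Series A: a majority of 11383316 is 5691659; 5,691,659 required, 5,693,412 in favor — approved.
Series B: a majority of 774448 is 387225; 387,225 required, 387,170 in favor — not approved.
Series C: 3/5 of 1835698 = 1101418.80, rounded up to 1101419; 1,101,419 required, 1,101,419 in favor — approved.

Not approved — the Series B shares did not give the required vote.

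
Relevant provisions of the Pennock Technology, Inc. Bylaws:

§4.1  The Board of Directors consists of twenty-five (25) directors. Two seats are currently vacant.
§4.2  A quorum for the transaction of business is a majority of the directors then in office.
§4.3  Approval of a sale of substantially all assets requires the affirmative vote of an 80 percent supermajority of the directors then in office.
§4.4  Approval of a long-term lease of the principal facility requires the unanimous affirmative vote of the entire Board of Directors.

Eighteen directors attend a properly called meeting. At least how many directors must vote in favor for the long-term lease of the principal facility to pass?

25

The long-term lease of the principal facility requires the unanimous vote of the entire Board of Directors (25).
Unanimous means all 25.
(Only 18 can vote, so the long-term lease of the principal facility cannot pass at this meeting, but the required vote is still 25.)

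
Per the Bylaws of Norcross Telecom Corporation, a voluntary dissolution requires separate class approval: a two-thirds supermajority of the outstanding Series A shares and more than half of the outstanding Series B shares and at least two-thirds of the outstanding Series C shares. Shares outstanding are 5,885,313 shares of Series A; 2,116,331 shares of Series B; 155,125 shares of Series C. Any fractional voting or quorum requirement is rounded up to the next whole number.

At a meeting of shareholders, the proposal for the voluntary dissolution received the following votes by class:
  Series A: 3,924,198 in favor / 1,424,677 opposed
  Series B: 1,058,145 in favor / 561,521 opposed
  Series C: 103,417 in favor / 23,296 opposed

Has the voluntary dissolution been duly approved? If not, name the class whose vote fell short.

Not approved — the Series B shares did not give the required vote.

Series A: 2/3 of 5885313 = 3923542; 3,923,542 required, 3,924,198 in favor — approved.
Series B: a majority of 2116331 is 1058166; 1,058,166 required, 1,058,145 in favor — not approved.
Series C: 2/3 of 155125 = 103416.67, rounded up to 103417; 103,417 required, 103,417 in favor — approved.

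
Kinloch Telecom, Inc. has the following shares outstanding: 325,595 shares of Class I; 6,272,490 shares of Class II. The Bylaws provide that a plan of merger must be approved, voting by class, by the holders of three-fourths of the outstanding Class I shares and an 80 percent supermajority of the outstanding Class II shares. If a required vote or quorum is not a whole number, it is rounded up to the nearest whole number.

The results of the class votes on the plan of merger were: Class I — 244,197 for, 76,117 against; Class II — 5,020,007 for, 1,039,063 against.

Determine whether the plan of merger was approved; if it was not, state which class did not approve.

Class I: 3/4 of 325595 = 244196.25, rounded up to 244197; 244,197 required, 244,197 in favor — approved.
Class II: 4/5 of 6272490 = 5017992; 5,017,992 required, 5,020,007 in favor — approved.

Approved — every class gave the required vote.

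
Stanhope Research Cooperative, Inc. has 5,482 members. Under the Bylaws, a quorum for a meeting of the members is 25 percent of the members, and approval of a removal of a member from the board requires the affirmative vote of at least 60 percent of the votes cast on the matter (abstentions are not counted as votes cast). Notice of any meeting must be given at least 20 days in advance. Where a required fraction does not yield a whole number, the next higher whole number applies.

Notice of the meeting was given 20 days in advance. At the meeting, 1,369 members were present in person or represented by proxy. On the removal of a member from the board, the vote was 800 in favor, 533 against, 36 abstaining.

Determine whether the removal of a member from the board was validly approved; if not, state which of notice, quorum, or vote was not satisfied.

Notice: 20 days given; 20 required. Satisfied.
Quorum: 25% of 5,482 = 1,370.50, rounded up to 1,371; 1,369 present. Not satisfied.
Vote: requires three-fifths of the votes cast (1,369 − 36 abstaining = 1,333); 3/5 of 1333 = 799.80, rounded up to 800, so 800 needed; 800 in favor. Satisfied.

Invalid — quorum requirement not satisfied.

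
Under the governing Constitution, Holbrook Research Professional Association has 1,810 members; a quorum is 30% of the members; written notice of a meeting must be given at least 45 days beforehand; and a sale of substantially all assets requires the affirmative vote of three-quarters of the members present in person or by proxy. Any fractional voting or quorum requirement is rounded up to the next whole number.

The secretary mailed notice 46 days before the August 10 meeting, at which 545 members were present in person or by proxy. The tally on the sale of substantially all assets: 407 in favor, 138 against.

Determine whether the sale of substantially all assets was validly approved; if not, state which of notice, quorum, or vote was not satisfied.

Invalid — vote requirement not satisfied.

Notice: 46 days given; 45 required. Satisfied.
Quorum: 30% of 1,810 = 543; 545 present. Satisfied.
Vote: requires three-fourths of those present (545); 3/4 of 545 = 408.75, rounded up to 409, so 409 needed; 407 in favor. Not satisfied.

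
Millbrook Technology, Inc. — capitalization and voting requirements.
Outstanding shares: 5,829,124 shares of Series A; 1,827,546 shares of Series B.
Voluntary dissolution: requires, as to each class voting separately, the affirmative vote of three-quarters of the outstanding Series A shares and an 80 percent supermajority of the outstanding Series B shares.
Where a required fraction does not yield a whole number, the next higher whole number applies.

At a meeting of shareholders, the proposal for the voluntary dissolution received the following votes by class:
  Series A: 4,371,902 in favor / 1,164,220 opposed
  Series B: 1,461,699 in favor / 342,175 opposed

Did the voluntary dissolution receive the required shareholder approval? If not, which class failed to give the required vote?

Series A: 3/4 of 5829124 = 4371843; 4,371,843 required, 4,371,902 in favor — approved.
Series B: 4/5 of 1827546 = 1462036.80, rounded up to 1462037; 1,462,037 required, 1,461,699 in favor — not approved.

Not approved — the Series B shares did not give the required vote.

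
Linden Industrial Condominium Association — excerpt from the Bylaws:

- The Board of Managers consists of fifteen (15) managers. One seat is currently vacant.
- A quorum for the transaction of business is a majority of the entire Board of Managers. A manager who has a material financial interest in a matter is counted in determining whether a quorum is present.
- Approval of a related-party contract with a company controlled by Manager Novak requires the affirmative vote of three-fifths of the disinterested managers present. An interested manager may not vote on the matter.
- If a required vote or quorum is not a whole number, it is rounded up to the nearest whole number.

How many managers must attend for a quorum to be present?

8

A majority of 15 is 8.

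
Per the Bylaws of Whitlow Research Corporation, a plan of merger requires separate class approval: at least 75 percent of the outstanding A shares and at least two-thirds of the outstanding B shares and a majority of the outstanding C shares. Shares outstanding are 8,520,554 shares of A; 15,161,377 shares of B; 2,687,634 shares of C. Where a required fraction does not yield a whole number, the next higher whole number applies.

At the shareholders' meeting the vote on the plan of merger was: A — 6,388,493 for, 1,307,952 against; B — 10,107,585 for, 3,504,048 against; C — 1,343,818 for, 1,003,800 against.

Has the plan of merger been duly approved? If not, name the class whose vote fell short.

A: 3/4 of 8520554 = 6390415.50, rounded up to 6390416; 6,390,416 required, 6,388,493 in favor — not approved.
B: 2/3 of 15161377 = 10107584.67, rounded up to 10107585; 10,107,585 required, 10,107,585 in favor — approved.
C: a majority of 2687634 is 1343818; 1,343,818 required, 1,343,818 in favor — approved.

Not approved — the A shares did not give the required vote.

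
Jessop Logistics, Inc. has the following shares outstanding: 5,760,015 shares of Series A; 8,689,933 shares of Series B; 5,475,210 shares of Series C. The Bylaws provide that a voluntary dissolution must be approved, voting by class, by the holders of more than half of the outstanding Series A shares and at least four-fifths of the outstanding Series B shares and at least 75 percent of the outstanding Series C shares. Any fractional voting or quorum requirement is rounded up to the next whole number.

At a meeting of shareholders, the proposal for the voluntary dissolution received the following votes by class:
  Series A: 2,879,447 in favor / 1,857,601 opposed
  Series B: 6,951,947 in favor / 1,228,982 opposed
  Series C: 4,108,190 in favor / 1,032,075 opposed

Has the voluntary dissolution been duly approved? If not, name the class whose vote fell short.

Not approved — the Series A shares did not give the required vote.

Series A: a majority of 5760015 is 2880008; 2,880,008 required, 2,879,447 in favor — not approved.
Series B: 4/5 of 8689933 = 6951946.40, rounded up to 6951947; 6,951,947 required, 6,951,947 in favor — approved.
Series C: 3/4 of 5475210 = 4106407.50, rounded up to 4106408; 4,106,408 required, 4,108,190 in favor — approved.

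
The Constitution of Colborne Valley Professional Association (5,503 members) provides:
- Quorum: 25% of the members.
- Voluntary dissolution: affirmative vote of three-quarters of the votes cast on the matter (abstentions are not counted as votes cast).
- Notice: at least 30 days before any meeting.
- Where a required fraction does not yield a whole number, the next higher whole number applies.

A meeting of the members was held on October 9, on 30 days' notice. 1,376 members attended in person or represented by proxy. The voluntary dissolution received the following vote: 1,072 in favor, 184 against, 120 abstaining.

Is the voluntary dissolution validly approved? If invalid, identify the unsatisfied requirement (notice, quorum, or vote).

Valid — all requirements satisfied.

Notice: 30 days given; 30 required. Satisfied.
Quorum: 25% of 5,503 = 1,375.75, rounded up to 1,376; 1,376 present. Satisfied.
Vote: requires three-fourths of the votes cast (1,376 − 120 abstaining = 1,256); 3/4 of 1256 = 942, so 942 needed; 1,072 in favor. Satisfied.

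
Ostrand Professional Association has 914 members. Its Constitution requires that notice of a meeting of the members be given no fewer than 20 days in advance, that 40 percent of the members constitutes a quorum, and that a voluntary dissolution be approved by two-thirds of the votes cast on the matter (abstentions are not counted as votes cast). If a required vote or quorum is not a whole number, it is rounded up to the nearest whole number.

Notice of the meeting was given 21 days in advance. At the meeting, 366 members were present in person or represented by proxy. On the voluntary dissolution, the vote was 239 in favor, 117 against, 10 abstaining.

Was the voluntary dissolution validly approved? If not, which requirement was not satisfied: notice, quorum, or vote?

Valid — all requirements satisfied.

Notice: 21 days given; 20 required. Satisfied.
Quorum: 40% of 914 = 365.60, rounded up to 366; 366 present. Satisfied.
Vote: requires two-thirds of the votes cast (366 − 10 abstaining = 356); 2/3 of 356 = 237.33, rounded up to 238, so 238 needed; 239 in favor. Satisfied.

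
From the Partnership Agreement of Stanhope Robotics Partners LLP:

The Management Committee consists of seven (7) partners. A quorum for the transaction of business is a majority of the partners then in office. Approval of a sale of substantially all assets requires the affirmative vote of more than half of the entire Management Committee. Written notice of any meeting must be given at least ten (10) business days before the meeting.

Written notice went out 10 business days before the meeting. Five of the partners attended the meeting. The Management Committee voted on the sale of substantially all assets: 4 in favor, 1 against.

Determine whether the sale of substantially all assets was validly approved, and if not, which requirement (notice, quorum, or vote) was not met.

Valid — all requirements satisfied.

Notice: 10 business days given; 10 required (10 ≥ 10). Satisfied.
Quorum: 5 present; quorum is 4. Satisfied.
Vote: the sale of substantially all assets requires a majority of the entire Management Committee (7). A majority of 7 is 4, so 4 affirmative votes are needed; 4 voted in favor. Satisfied.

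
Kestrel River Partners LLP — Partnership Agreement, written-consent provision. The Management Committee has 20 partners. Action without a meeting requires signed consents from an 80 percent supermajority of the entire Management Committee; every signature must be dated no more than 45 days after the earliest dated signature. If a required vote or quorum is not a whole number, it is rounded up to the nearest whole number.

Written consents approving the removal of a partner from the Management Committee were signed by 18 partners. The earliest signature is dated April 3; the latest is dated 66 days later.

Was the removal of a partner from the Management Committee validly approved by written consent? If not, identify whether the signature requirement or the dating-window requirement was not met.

Not effective — dating-window requirement not satisfied.

Signatures required: an 80 percent supermajority of 20 — 4/5 of 20 = 16, so 16 needed; 18 signed. Sufficient.
Dating window: the latest signature is 66 days after the earliest; the limit is 45 days. Outside the window.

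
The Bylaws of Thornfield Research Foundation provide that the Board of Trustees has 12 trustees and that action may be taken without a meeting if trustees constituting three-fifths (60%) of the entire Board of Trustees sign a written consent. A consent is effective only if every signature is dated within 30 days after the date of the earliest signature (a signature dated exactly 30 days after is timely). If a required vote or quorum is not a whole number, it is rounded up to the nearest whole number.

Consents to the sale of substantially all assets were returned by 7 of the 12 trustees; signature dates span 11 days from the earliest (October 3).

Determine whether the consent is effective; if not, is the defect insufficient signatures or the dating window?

Not effective — insufficient signatures.

Signatures required: three-fifths (60%) of 12 — 3/5 of 12 = 7.20, rounded up to 8, so 8 needed; 7 signed. Insufficient.
Dating window: the latest signature is 11 days after the earliest; the limit is 30 days. Within the window.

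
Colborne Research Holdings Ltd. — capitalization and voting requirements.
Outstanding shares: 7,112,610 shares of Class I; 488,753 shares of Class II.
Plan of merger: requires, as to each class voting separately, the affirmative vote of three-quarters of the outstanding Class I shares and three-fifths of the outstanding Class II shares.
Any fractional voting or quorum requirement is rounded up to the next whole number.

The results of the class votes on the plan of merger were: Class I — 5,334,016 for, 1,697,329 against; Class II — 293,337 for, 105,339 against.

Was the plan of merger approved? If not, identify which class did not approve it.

Not approved — the Class I shares did not give the required vote.

Class I: 3/4 of 7112610 = 5334457.50, rounded up to 5334458; 5,334,458 required, 5,334,016 in favor — not approved.
Class II: 3/5 of 488753 = 293251.80, rounded up to 293252; 293,252 required, 293,337 in favor — approved.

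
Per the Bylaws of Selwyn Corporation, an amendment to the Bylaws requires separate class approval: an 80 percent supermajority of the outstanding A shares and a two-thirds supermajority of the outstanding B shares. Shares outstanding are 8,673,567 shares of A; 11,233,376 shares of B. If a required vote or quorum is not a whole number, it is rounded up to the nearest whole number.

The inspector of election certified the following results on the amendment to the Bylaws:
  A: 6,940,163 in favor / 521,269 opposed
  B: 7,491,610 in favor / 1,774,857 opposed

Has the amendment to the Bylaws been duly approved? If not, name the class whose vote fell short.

Approved — every class gave the required vote.

A: 4/5 of 8673567 = 6938853.60, rounded up to 6938854; 6,938,854 required, 6,940,163 in favor — approved.
B: 2/3 of 11233376 = 7488917.33, rounded up to 7488918; 7,488,918 required, 7,491,610 in favor — approved.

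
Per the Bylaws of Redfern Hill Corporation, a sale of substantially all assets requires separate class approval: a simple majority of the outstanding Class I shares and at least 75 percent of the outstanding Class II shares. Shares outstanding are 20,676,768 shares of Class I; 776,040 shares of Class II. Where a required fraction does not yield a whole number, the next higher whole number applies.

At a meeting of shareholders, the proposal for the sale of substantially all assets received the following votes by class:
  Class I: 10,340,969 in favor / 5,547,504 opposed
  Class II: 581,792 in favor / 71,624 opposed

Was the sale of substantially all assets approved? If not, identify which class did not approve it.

Not approved — the Class II shares did not give the required vote.

Class I: a majority of 20676768 is 10338385; 10,338,385 required, 10,340,969 in favor — approved.
Class II: 3/4 of 776040 = 582030; 582,030 required, 581,792 in favor — not approved.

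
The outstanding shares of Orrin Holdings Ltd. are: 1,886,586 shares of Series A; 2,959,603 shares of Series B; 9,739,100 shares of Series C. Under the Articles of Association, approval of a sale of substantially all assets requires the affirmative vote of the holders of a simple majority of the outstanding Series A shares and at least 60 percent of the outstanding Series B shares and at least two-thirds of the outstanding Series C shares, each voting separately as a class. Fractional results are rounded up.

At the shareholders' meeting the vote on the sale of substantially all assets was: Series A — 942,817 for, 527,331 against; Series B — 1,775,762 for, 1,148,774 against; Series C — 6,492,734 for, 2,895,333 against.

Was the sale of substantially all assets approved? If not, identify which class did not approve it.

Series A: a majority of 1886586 is 943294; 943,294 required, 942,817 in favor — not approved.
Series B: 3/5 of 2959603 = 1775761.80, rounded up to 1775762; 1,775,762 required, 1,775,762 in favor — approved.
Series C: 2/3 of 9739100 = 6492733.33, rounded up to 6492734; 6,492,734 required, 6,492,734 in favor — approved.

Not approved — the Series A shares did not give the required vote.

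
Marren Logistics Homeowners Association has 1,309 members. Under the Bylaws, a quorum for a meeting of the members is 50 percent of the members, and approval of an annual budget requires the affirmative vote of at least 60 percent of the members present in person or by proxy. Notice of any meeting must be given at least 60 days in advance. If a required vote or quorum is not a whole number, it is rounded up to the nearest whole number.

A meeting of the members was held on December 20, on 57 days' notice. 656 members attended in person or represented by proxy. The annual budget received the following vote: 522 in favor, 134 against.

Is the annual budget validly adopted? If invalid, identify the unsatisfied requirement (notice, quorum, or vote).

Notice: 57 days given; 60 required. Not satisfied.
Quorum: 50% of 1,309 = 654.50, rounded up to 655; 656 present. Satisfied.
Vote: requires three-fifths of those present (656); 3/5 of 656 = 393.60, rounded up to 394, so 394 needed; 522 in favor. Satisfied.

Invalid — notice requirement not satisfied.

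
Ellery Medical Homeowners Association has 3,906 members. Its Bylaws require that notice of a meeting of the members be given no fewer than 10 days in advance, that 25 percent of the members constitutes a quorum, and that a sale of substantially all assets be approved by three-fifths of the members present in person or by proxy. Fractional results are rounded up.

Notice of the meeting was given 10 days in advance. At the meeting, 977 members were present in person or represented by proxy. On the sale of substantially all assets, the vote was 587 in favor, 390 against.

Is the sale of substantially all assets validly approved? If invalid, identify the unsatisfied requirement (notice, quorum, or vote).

Valid — all requirements satisfied.

Notice: 10 days given; 10 required. Satisfied.
Quorum: 25% of 3,906 = 976.50, rounded up to 977; 977 present. Satisfied.
Vote: requires three-fifths of those present (977); 3/5 of 977 = 586.20, rounded up to 587, so 587 needed; 587 in favor. Satisfied.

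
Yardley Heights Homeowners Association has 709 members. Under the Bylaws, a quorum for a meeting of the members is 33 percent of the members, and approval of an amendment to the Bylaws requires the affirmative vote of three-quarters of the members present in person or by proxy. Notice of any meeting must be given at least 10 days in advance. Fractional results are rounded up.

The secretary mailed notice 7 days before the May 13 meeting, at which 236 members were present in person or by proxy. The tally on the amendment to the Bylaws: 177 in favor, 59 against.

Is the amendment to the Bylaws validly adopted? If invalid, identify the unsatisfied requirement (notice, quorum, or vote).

Invalid — notice requirement not satisfied.

Notice: 7 days given; 10 required. Not satisfied.
Quorum: 33% of 709 = 233.97, rounded up to 234; 236 present. Satisfied.
Vote: requires three-fourths of those present (236); 3/4 of 236 = 177, so 177 needed; 177 in favor. Satisfied.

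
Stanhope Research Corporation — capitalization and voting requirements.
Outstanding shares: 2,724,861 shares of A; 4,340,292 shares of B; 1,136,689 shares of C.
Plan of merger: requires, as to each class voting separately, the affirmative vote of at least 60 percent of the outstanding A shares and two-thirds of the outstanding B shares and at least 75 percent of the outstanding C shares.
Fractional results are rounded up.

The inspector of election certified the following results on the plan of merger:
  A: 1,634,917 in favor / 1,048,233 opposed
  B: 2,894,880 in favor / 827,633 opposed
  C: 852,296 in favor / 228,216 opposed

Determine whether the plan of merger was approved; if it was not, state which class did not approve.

A: 3/5 of 2724861 = 1634916.60, rounded up to 1634917; 1,634,917 required, 1,634,917 in favor — approved.
B: 2/3 of 4340292 = 2893528; 2,893,528 required, 2,894,880 in favor — approved.
C: 3/4 of 1136689 = 852516.75, rounded up to 852517; 852,517 required, 852,296 in favor — not approved.

Not approved — the C shares did not give the required vote.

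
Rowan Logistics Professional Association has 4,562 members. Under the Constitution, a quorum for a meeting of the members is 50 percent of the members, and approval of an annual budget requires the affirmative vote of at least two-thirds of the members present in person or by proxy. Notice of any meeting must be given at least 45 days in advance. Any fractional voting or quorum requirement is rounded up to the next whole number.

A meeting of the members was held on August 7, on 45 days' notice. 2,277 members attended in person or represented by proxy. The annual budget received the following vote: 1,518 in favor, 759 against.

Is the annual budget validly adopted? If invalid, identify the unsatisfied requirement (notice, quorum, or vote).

Invalid — quorum requirement not satisfied.

Notice: 45 days given; 45 required. Satisfied.
Quorum: 50% of 4,562 = 2,281; 2,277 present. Not satisfied.
Vote: requires two-thirds of those present (2,277); 2/3 of 2277 = 1518, so 1,518 needed; 1,518 in favor. Satisfied.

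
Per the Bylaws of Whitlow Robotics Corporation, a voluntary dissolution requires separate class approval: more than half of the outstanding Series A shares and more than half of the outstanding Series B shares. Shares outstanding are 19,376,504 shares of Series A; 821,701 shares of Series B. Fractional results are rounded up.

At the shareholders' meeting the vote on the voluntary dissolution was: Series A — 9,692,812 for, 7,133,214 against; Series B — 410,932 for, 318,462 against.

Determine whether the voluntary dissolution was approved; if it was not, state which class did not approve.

Approved — every class gave the required vote.

Series A: a majority of 19376504 is 9688253; 9,688,253 required, 9,692,812 in favor — approved.
Series B: a majority of 821701 is 410851; 410,851 required, 410,932 in favor — approved.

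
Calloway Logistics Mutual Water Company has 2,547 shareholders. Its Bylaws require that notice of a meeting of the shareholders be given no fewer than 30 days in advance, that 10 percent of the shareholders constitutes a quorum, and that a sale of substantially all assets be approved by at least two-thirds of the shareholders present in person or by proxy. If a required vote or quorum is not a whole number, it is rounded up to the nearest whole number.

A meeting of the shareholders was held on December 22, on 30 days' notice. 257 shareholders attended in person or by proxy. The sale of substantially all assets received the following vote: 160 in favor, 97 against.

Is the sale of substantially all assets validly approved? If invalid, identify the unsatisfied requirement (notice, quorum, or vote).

Invalid — vote requirement not satisfied.

Notice: 30 days given; 30 required. Satisfied.
Quorum: 10% of 2,547 = 254.70, rounded up to 255; 257 present. Satisfied.
Vote: requires two-thirds of those present (257); 2/3 of 257 = 171.33, rounded up to 172, so 172 needed; 160 in favor. Not satisfied.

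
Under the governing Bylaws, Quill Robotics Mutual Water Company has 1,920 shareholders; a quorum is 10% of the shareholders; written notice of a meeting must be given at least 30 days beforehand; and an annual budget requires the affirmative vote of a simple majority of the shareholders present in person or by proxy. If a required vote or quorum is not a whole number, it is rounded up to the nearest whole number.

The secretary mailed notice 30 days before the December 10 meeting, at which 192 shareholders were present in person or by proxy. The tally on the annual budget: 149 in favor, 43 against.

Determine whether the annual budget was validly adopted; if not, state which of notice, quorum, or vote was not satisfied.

Notice: 30 days given; 30 required. Satisfied.
Quorum: 10% of 1,920 = 192; 192 present. Satisfied.
Vote: requires a majority of those present (192); a majority of 192 is 97, so 97 needed; 149 in favor. Satisfied.

Valid — all requirements satisfied.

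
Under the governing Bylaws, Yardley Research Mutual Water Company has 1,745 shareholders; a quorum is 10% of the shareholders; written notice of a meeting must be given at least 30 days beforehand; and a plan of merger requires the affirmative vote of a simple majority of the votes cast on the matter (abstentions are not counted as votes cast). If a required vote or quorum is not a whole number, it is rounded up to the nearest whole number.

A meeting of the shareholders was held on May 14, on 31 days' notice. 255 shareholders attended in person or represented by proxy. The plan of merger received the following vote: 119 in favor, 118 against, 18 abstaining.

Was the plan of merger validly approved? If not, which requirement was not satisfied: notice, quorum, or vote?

Notice: 31 days given; 30 required. Satisfied.
Quorum: 10% of 1,745 = 174.50, rounded up to 175; 255 present. Satisfied.
Vote: requires a majority of the votes cast (255 − 18 abstaining = 237); a majority of 237 is 119, so 119 needed; 119 in favor. Satisfied.

Valid — all requirements satisfied.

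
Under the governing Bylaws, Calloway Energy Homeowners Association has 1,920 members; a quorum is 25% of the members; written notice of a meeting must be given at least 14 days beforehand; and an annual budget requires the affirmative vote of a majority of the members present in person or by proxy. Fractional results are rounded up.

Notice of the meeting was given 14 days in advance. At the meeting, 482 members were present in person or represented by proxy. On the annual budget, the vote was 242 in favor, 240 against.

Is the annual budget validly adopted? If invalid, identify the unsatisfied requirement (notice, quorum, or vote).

Valid — all requirements satisfied.

Notice: 14 days given; 14 required. Satisfied.
Quorum: 25% of 1,920 = 480; 482 present. Satisfied.
Vote: requires a majority of those present (482); a majority of 482 is 242, so 242 needed; 242 in favor. Satisfied.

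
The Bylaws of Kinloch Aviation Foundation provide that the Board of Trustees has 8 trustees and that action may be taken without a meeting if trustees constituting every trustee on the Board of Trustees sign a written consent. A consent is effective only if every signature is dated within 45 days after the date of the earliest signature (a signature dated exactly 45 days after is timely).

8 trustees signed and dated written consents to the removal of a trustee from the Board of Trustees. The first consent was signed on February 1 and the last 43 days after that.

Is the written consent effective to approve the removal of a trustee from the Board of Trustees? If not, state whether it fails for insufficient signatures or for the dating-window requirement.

Effective — both the signature and dating-window requirements are satisfied.

Signatures required: the unanimous vote of 8 — unanimous means all 8, so 8 needed; 8 signed. Sufficient.
Dating window: the latest signature is 43 days after the earliest; the limit is 45 days. Within the window.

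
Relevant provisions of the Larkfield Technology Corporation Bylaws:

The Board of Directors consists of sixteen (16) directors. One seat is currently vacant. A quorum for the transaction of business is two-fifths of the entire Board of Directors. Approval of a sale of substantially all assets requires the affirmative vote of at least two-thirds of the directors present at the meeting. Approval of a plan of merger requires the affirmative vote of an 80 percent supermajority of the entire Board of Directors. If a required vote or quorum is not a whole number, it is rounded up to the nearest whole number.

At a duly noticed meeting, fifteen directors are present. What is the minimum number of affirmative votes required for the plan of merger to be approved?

The plan of merger requires four-fifths of the entire Board of Directors (16).
4/5 of 16 = 12.80, rounded up to 13.

13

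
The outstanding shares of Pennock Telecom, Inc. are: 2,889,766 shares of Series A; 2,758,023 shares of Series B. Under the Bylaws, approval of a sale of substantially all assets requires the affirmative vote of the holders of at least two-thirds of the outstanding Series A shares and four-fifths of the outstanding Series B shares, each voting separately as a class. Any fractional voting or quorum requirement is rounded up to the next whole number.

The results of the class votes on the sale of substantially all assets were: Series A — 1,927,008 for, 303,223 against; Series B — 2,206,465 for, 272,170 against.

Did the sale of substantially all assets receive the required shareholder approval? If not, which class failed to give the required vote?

Approved — every class gave the required vote.

Series A: 2/3 of 2889766 = 1926510.67, rounded up to 1926511; 1,926,511 required, 1,927,008 in favor — approved.
Series B: 4/5 of 2758023 = 2206418.40, rounded up to 2206419; 2,206,419 required, 2,206,465 in favor — approved.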